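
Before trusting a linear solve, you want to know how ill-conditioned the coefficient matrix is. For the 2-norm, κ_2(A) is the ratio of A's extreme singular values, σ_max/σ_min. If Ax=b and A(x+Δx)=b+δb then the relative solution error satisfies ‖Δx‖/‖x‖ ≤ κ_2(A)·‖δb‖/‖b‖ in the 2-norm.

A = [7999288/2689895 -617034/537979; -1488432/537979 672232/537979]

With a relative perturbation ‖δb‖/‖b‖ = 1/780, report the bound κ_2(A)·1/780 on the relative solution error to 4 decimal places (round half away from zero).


form AᵀA = [141943345984/8603490025 -11817706032/1720698005; -11817706032/1720698005 990043780/344139601] with trace 986357636/50908225 and determinant 14992384/50908225
eigenvalues of AᵀA: λ = (tr ± √(tr²−4·det))/2 = 484/25, 30976/2036329
so κ_2 = √((484/25) / (30976/2036329)) = 35.6750
bound on ‖Δx‖/‖x‖: κ·ε = 35.6750·1/780 = 0.0457

0.0457


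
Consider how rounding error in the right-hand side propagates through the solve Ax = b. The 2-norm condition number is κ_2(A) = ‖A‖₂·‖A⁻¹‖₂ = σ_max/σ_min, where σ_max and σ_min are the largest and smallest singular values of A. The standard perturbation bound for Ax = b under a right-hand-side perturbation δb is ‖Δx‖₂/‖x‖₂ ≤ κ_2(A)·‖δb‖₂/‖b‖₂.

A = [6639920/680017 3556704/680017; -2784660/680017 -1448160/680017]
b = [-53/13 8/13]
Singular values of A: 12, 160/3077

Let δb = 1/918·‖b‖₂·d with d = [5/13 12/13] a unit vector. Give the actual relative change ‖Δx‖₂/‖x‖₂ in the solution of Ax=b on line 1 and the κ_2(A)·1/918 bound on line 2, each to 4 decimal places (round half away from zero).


0.0045
0.2514

σ_max = 12, σ_min = 160/3077
κ_2(A) = 12 / (160/3077) = 230.7750
perturbation bound = 230.7750·1/918 = 0.2514
solve Ax = b  →  x = [8.7559 -17.1256]
‖b‖ = 4.1231, ‖x‖ = 19.2341
Δx = A⁻¹·δb where δb = 1/918·4.1231·d; ‖Δx‖ = 0.0864
realised ‖Δx‖/‖x‖ = 0.0045
realised/bound (from unrounded values) ≈ 0.0179


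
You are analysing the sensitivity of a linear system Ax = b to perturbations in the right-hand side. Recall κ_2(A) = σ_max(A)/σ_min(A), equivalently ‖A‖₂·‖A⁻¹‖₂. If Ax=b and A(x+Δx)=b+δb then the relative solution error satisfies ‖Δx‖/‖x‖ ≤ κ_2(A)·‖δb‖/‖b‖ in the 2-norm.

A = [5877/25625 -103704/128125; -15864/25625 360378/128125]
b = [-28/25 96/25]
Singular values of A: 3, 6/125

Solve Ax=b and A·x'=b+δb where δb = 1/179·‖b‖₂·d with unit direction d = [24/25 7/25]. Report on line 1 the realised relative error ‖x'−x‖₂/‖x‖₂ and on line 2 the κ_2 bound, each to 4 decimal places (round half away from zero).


largest singular value 3, smallest 6/125
condition number: 3 ÷ (6/125) = 62.5000
perturbation bound = 62.5000·1/179 = 0.3492
solve Ax = b  →  x = [-0.2927 1.3008]
2-norm of b is 4.0000; of x, 1.3333
Δx = A⁻¹·δb where δb = 1/179·4.0000·d; ‖Δx‖ = 0.4655
realised ‖Δx‖/‖x‖ = 0.3492
realised/bound = 1 exactly: the bound is attained for this b and d

0.3492
0.3492


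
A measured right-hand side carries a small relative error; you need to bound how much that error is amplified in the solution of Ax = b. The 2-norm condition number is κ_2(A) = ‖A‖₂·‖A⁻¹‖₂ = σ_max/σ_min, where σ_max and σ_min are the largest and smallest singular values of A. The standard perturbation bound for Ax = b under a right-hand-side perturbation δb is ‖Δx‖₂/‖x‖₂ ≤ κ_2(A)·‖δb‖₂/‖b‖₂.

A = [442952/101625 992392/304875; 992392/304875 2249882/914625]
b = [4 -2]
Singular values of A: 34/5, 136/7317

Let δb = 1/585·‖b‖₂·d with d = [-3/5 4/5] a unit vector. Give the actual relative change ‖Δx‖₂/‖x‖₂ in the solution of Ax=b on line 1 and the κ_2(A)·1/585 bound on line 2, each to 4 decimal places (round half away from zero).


largest singular value 34/5, smallest 136/7317
κ = σ_max/σ_min = (34/5)/(136/7317) = 365.8500
bound on ‖Δx‖/‖x‖: κ·ε = 365.8500·1/585 = 0.6254
solve Ax = b  →  x = [129.3588 -171.9882]
2-norm of b is 4.4721; of x, 215.2061
with δb = [-0.0046 0.0061], A·Δx = δb → ‖Δx‖ = 0.4113
realised ‖Δx‖/‖x‖ = 0.0019
so the bound overstates the realised error by a factor of ≈ 327.2265 (computed from the unrounded values)

0.0019
0.6254


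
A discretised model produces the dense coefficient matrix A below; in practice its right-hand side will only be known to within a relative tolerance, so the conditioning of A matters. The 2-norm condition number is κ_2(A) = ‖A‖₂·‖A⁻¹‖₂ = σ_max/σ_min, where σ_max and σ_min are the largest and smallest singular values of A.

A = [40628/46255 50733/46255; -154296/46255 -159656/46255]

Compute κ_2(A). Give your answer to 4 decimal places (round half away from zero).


39.8750

form AᵀA = [1018315600/85581001 1067818500/85581001; 1067818500/85581001 1122555025/85581001] with trace 2545625/101761 and determinant 40000/101761
solving λ² − 2545625/101761·λ + 40000/101761 = 0 gives λ = 25, 1600/101761
so κ_2 = √(25 / (1600/101761)) = 39.8750


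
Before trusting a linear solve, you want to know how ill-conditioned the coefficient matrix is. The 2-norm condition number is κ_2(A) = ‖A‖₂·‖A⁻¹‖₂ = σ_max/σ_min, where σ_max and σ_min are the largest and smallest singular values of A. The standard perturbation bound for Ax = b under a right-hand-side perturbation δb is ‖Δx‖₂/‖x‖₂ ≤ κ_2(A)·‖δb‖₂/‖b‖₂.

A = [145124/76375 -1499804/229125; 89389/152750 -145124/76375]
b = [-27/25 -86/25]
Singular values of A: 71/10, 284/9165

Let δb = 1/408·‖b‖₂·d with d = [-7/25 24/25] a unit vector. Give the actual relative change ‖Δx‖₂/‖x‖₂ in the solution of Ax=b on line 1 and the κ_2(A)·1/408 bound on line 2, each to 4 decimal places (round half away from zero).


from the listed singular values, σ₁ = 71/10, σ_n = 284/9165
κ = σ_max/σ_min = (71/10)/(284/9165) = 229.1250
worst-case relative error ≤ 229.1250 × 1/408 = 0.5616
solve Ax = b  →  x = [-93.0197 -26.8373]
2-norm of b is 3.6056; of x, 96.8138
Δx = A⁻¹·δb where δb = 1/408·3.6056·d; ‖Δx‖ = 0.2852
realised ‖Δx‖/‖x‖ = 0.0029
realised/bound (from unrounded values) ≈ 0.0052

0.0029
0.5616


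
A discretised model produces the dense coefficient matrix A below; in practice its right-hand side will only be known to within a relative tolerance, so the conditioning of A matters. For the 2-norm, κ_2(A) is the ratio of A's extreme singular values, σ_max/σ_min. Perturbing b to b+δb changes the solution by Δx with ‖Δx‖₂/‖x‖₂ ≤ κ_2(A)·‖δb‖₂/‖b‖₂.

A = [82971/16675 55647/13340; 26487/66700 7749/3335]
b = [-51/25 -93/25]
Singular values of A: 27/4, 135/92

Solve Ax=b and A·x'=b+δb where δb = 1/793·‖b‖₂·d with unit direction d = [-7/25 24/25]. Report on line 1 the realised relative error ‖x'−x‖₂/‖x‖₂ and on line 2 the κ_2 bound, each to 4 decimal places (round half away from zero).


0.0017
0.0058

σ_max = 27/4, σ_min = 135/92
κ = σ_max/σ_min = (27/4)/(135/92) = 4.6000
worst-case relative error ≤ 4.6000 × 1/793 = 0.0058
solve Ax = b  →  x = [1.0881 -1.7870]
2-norm of b is 4.2426; of x, 2.0922
δb = ε·‖b‖·d = [-0.0015 0.0051]; solving A·Δx = δb gives ‖Δx‖ = 0.0036
relative error = 0.0017
so the bound overstates the realised error by a factor of ≈ 3.3287 (computed from the unrounded values)


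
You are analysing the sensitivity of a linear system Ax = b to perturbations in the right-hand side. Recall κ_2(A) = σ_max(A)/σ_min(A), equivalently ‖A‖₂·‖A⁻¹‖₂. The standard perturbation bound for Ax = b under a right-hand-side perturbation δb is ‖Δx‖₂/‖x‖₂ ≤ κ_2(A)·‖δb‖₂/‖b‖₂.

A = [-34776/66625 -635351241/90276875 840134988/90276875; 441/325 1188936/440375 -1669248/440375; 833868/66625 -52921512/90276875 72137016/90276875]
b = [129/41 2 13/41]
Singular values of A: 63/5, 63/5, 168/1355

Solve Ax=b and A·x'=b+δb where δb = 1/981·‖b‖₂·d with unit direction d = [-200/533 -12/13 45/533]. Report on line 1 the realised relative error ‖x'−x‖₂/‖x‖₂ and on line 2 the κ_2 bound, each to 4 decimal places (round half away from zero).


σ_max = 63/5, σ_min = 168/1355
κ = σ_max/σ_min = (63/5)/(168/1355) = 101.6250
κ_2(A)·‖δb‖/‖b‖ = 0.1036
solve Ax = b  →  x = [0.0317 -19.4619 -14.3782]
2-norm of b is 3.7417; of x, 24.1971
with δb = [-0.0014 -0.0035 0.0003], A·Δx = δb → ‖Δx‖ = 0.0308
relative error = 0.0013
tightness: 0.0013 against a bound of 0.1036 (unrounded ratio ≈ 0.0123)

0.0013
0.1036


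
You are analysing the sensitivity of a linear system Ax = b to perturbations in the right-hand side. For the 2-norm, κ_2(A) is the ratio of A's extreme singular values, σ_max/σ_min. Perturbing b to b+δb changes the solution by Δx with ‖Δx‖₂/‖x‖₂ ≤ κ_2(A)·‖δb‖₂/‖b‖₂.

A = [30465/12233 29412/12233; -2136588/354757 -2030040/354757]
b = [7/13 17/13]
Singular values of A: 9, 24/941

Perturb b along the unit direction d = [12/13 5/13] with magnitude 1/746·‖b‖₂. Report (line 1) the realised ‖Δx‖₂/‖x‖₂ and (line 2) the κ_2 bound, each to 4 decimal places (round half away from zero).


0.0019
0.4730

σ_max = 9, σ_min = 24/941
κ_2(A) = 9 / (24/941) = 352.8750
bound on ‖Δx‖/‖x‖: κ·ε = 352.8750·1/746 = 0.4730
solve Ax = b  →  x = [-27.1207 28.3156]
‖b‖₂ = 1.4142 and ‖x‖₂ = 39.2085
with δb = [0.0017 0.0007], A·Δx = δb → ‖Δx‖ = 0.0743
realised ‖Δx‖/‖x‖ = 0.0019
tightness: 0.0019 against a bound of 0.4730 (unrounded ratio ≈ 0.0040)


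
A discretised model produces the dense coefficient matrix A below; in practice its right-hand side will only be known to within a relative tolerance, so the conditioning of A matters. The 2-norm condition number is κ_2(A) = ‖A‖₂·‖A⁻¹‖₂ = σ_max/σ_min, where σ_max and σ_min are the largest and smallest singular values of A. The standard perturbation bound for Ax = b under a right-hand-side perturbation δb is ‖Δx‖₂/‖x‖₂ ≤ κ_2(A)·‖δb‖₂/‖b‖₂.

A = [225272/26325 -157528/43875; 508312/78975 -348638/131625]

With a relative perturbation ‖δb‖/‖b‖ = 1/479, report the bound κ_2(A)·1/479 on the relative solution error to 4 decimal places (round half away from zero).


AᵀA = [28604334208/249482025 -19863868304/415803375; -19863868304/415803375 13795363684/693005625]; tr = 4966074724/36905625, det = 181063936/922640625
solving λ² − 4966074724/36905625·λ + 181063936/922640625 = 0 gives λ = 3364/25, 53824/36905625
κ = σ_max/σ_min = (58/5)/(232/6075) = 303.7500
worst-case relative error ≤ 303.7500 × 1/479 = 0.6341

0.6341


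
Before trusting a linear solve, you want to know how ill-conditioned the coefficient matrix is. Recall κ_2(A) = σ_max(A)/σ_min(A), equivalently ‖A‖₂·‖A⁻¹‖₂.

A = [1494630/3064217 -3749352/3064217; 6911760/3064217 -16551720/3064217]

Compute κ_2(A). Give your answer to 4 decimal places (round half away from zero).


287.4500

M = AᵀA = [29747974500/5585619169 -71389298160/5585619169; -71389298160/5585619169 171336749184/5585619169]. tr(M)=1189850436/33051001, det(M)=518400/33051001
λ_max, λ_min = (1189850436/33051001 ± √1415675525493716496/1092368667102001)/2 = 36, 14400/33051001
κ = σ_max/σ_min = 6/(120/5749) = 287.4500


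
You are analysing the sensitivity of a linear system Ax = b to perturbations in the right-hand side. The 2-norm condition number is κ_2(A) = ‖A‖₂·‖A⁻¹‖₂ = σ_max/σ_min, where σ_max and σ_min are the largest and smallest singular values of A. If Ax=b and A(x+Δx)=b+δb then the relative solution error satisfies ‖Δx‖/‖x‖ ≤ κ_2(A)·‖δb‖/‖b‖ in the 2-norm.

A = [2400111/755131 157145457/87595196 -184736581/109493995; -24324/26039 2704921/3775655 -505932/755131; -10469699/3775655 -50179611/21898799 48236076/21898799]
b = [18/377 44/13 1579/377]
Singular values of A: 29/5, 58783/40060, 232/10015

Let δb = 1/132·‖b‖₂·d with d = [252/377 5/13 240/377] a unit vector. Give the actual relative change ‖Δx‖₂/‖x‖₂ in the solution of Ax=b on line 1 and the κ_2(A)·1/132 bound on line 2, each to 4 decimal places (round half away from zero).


0.0102
1.8968

from the listed singular values, σ₁ = 29/5, σ_n = 232/10015
κ_2(A) = (29/5) / (232/10015) = 250.3750
κ_2(A)·‖δb‖/‖b‖ = 1.8968
solve Ax = b  →  x = [-1.3145 119.5408 124.6040]
‖b‖ = 5.3852, ‖x‖ = 172.6786
re-solving with b+δb shifts x by Δx of norm 1.7611
realised ‖Δx‖/‖x‖ = 0.0102
realised/bound (from unrounded values) ≈ 0.0054


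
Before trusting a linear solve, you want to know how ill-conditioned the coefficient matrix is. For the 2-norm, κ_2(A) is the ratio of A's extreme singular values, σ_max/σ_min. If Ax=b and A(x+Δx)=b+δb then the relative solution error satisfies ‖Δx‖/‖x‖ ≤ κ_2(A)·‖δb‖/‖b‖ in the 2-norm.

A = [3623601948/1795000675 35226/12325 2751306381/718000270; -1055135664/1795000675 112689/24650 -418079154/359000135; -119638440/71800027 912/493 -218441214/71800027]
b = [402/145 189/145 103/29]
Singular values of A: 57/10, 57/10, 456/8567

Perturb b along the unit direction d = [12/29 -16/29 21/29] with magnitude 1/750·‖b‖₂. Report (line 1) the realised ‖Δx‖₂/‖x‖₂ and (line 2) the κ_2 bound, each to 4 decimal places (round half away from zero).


from the listed singular values, σ₁ = 57/10, σ_n = 456/8567
κ = σ_max/σ_min = (57/10)/(456/8567) = 107.0875
bound on ‖Δx‖/‖x‖: κ·ε = 107.0875·1/750 = 0.1428
solve Ax = b  →  x = [-49.7602 0.6295 26.4686]
2-norm of b is 4.6904; of x, 56.3654
Δx = A⁻¹·δb where δb = 1/750·4.6904·d; ‖Δx‖ = 0.1175
realised ‖Δx‖/‖x‖ = 0.0021
tightness: 0.0021 against a bound of 0.1428 (unrounded ratio ≈ 0.0146)

0.0021
0.1428


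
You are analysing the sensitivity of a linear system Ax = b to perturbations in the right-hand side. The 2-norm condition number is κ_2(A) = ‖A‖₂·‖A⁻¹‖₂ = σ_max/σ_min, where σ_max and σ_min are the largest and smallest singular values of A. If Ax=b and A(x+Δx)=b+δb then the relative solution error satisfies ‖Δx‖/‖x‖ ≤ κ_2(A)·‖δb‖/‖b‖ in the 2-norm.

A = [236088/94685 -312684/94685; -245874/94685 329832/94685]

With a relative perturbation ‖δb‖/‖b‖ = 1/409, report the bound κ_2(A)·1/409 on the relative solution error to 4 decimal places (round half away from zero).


0.7983

AᵀA = [27631764/2132045 -36841392/2132045; -36841392/2132045 49122576/2132045]; tr = 15350868/426409, det = 5184/426409
solving λ² − 15350868/426409·λ + 5184/426409 = 0 gives λ = 36, 144/426409
so κ_2 = √(36 / (144/426409)) = 326.5000
perturbation bound = 326.5000·1/409 = 0.7983


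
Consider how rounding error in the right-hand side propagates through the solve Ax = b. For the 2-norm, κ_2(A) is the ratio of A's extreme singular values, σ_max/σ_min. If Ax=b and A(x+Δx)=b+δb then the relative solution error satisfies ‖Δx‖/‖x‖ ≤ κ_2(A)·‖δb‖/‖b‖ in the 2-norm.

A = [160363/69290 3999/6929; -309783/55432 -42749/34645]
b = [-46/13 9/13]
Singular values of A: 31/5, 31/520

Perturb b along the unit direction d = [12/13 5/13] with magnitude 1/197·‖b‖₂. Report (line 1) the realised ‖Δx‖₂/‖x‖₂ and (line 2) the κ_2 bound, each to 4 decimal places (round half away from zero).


0.0061
0.5279

from the listed singular values, σ₁ = 31/5, σ_n = 31/520
κ_2(A) = (31/5) / (31/520) = 104.0000
κ_2(A)·‖δb‖/‖b‖ = 0.5279
solve Ax = b  →  x = [10.7317 -49.1660]
2-norm of b is 3.6056; of x, 50.3236
re-solving with b+δb shifts x by Δx of norm 0.3070
realised ‖Δx‖/‖x‖ = 0.0061
realised/bound (from unrounded values) ≈ 0.0116


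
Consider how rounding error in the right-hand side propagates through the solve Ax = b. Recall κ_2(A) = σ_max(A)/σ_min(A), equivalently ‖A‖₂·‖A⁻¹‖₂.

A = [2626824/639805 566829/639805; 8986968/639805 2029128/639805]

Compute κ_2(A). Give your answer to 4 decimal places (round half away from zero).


form AᵀA = [3506631926400/16374017521 788986737000/16374017521; 788986737000/16374017521 177546222225/16374017521] with trace 2191658625/9740641 and determinant 3240000/9740641
solving λ² − 2191658625/9740641·λ + 3240000/9740641 = 0 gives λ = 225, 14400/9740641
σ_max=√225=15, σ_min=√(14400/9740641)=(120/3121) → κ = 390.1250

390.1250


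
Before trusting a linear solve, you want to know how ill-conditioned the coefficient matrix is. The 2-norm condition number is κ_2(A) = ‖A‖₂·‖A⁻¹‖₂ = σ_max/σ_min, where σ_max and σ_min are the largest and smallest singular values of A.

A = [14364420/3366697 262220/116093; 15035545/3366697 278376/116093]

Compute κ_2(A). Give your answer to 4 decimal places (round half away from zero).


341.4500

form AᵀA = [514154786425/13477584649 274212865080/13477584649; 274212865080/13477584649 146252525776/13477584649] with trace 2285146409/46635241 and determinant 960400/46635241
λ_max, λ_min = (2285146409/46635241 ± √5221714956623769681/2174845703128081)/2 = 49, 19600/46635241
κ = σ_max/σ_min = 7/(140/6829) = 341.4500


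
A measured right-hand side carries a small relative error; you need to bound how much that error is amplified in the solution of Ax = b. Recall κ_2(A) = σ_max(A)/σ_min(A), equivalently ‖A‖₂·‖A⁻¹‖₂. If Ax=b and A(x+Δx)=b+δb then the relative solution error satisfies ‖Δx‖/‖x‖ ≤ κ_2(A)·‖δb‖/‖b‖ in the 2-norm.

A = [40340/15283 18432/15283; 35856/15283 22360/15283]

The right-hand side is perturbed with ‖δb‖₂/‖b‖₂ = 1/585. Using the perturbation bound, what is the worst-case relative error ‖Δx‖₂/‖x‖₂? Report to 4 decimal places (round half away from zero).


0.0265

AᵀA = [3463696/277729 1837440/277729; 1837440/277729 998464/277729]; tr = 15440/961, det = 1024/961
λ_max, λ_min = (15440/961 ± √234457344/923521)/2 = 16, 64/961
κ_2(A) = √(λ_max/λ_min) = √(16 / (64/961)) = 15.5000
κ_2(A)·‖δb‖/‖b‖ = 0.0265


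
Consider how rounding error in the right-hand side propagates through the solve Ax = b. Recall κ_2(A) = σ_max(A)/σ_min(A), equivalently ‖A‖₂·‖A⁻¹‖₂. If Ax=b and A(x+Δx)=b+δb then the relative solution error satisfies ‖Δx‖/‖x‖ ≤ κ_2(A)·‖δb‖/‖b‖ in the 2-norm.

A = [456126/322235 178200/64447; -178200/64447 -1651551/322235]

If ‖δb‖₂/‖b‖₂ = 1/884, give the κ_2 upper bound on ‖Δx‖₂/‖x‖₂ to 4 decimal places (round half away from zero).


M = AᵀA = [203934852/21134825 15289560/845393; 15289560/845393 716772177/21134825]. tr(M)=54159237/1243225, det(M)=4743684/31080625
char-poly roots: 1089/25 and 4356/1243225
κ = σ_max/σ_min = (33/5)/(66/1115) = 111.5000
bound on ‖Δx‖/‖x‖: κ·ε = 111.5000·1/884 = 0.1261

0.1261


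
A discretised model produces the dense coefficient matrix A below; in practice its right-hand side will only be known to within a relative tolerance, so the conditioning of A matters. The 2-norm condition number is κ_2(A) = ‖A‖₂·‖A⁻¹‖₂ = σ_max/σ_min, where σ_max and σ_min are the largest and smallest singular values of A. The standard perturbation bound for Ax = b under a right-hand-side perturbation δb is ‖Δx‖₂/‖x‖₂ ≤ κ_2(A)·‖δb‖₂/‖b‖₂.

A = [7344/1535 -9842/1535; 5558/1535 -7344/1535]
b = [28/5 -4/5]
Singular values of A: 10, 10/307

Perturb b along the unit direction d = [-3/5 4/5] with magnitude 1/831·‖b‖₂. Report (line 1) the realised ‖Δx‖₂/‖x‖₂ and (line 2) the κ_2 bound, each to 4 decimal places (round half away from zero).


0.0017
0.3694

σ_max = 10, σ_min = 10/307
κ_2(A) = 10 / (10/307) = 307.0000
bound on ‖Δx‖/‖x‖: κ·ε = 307.0000·1/831 = 0.3694
solve Ax = b  →  x = [-98.0000 -74.0000]
‖b‖ = 5.6569, ‖x‖ = 122.8007
Δx = A⁻¹·δb where δb = 1/831·5.6569·d; ‖Δx‖ = 0.2090
realised ‖Δx‖/‖x‖ = 0.0017
tightness: 0.0017 against a bound of 0.3694 (unrounded ratio ≈ 0.0046)


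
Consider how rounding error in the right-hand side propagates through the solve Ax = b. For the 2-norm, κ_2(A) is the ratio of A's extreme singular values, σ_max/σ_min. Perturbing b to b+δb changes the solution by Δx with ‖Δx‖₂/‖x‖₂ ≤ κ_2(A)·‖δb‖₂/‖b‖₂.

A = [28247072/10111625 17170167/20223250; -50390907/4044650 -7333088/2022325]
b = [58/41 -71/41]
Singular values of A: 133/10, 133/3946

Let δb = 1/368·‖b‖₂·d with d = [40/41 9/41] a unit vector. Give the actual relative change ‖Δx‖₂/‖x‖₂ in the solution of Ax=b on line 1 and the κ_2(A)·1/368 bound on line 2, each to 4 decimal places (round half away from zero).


0.0061
1.0723

σ_max = 133/10, σ_min = 133/3946
κ_2(A) = (133/10) / (133/3946) = 394.6000
worst-case relative error ≤ 394.6000 × 1/368 = 1.0723
solve Ax = b  →  x = [-8.1630 28.5245]
‖b‖ = 2.2361, ‖x‖ = 29.6696
with δb = [0.0059 0.0013], A·Δx = δb → ‖Δx‖ = 0.1803
realised ‖Δx‖/‖x‖ = 0.0061
so the bound overstates the realised error by a factor of ≈ 176.4728 (computed from the unrounded values)


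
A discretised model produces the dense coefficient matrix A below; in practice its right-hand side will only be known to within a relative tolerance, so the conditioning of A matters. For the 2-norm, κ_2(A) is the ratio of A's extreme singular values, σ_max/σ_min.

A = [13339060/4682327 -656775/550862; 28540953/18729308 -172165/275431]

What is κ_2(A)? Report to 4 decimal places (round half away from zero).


M = AᵀA = [12669461401681/1213795772176 -1319722084485/303448943044; -1319722084485/303448943044 549916549525/303448943044]. tr(M)=87983003549/7182223504, det(M)=37515625/28728894016
λ_max, λ_min = (87983003549/7182223504 ± √7740739467899704345401/51584334461410038016)/2 = 49/4, 765625/7182223504
κ_2(A) = √(λ_max/λ_min) = √((49/4) / (765625/7182223504)) = 338.9920

338.9920


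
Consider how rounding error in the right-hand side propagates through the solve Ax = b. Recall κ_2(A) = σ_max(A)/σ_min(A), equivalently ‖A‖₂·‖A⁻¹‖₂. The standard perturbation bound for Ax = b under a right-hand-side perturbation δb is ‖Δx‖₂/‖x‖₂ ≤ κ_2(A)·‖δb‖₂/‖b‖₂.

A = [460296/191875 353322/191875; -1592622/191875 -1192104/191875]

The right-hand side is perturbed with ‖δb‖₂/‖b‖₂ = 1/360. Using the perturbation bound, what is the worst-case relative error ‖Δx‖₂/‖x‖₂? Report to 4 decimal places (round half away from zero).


form AᵀA = [4397307588/58905625 3297926016/58905625; 3297926016/58905625 2473517412/58905625] with trace 10993320/94249 and determinant 8503056/58905625
solving λ² − 10993320/94249·λ + 8503056/58905625 = 0 gives λ = 2916/25, 2916/2356225
so κ_2 = √((2916/25) / (2916/2356225)) = 307.0000
worst-case relative error ≤ 307.0000 × 1/360 = 0.8528

0.8528


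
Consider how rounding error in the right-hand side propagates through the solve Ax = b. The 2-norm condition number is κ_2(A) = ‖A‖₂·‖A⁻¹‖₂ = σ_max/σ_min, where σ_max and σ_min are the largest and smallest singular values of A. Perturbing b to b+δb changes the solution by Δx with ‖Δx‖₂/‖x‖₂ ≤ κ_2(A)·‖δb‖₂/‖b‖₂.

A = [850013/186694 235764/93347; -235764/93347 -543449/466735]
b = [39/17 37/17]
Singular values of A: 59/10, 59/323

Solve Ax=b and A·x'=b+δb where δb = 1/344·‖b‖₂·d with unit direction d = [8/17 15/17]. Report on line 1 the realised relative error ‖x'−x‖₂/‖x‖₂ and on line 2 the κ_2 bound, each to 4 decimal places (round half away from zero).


0.0031
0.0939

σ_max = 59/10, σ_min = 59/323
condition number: (59/10) ÷ (59/323) = 32.3000
κ_2(A)·‖δb‖/‖b‖ = 0.0939
solve Ax = b  →  x = [-7.5793 14.5713]
‖b‖₂ = 3.1623 and ‖x‖₂ = 16.4246
Δx = A⁻¹·δb where δb = 1/344·3.1623·d; ‖Δx‖ = 0.0503
realised ‖Δx‖/‖x‖ = 0.0031
realised/bound (from unrounded values) ≈ 0.0326


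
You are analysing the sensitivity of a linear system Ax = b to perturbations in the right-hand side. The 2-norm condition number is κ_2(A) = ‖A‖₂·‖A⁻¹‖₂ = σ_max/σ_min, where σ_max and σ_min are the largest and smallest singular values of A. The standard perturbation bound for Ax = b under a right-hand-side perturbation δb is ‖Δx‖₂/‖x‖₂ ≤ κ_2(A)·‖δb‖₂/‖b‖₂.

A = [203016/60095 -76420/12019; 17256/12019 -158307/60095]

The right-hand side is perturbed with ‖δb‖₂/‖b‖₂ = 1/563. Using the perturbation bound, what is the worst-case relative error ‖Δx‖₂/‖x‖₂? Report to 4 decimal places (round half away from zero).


form AᵀA = [48659734656/3611409025 -18246228312/722281805; -18246228312/722281805 171061516249/3611409025] with trace 152056229/2499245 and determinant 16451136/312405625
char-poly roots: 1521/25 and 10816/12496225
σ_max=√(1521/25)=(39/5), σ_min=√(10816/12496225)=(104/3535) → κ = 265.1250
worst-case relative error ≤ 265.1250 × 1/563 = 0.4709

0.4709


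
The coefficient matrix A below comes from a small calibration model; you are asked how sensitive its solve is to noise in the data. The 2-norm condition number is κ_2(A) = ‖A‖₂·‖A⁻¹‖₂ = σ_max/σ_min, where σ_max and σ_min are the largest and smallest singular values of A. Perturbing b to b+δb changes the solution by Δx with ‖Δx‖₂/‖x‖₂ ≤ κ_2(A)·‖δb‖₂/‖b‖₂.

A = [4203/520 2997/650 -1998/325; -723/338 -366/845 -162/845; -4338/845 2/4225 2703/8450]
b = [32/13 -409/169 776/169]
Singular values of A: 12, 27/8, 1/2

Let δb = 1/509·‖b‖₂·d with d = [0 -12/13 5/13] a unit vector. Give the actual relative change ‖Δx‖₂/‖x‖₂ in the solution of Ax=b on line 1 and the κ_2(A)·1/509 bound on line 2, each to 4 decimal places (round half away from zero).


largest singular value 12, smallest 1/2
κ_2(A) = 12 / (1/2) = 24.0000
κ_2(A)·‖δb‖/‖b‖ = 0.0472
solve Ax = b  →  x = [-0.6444 6.9989 4.0015]
‖b‖ = 5.7446, ‖x‖ = 8.0877
re-solving with b+δb shifts x by Δx of norm 0.0226
dividing the unrounded norms, ‖Δx‖/‖x‖ = 0.0028
so the bound overstates the realised error by a factor of ≈ 16.8947 (computed from the unrounded values)

0.0028
0.0472


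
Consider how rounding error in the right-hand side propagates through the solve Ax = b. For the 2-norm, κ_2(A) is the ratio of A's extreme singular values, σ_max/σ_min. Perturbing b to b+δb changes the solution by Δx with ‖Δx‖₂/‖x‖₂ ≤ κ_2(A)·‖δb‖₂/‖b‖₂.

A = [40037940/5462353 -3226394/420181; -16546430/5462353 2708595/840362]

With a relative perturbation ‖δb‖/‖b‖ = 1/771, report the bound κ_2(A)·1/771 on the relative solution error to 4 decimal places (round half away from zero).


AᵀA = [382946538500/6088002509 -402087422205/6088002509; -402087422205/6088002509 1688791718861/24352010036]; tr = 111054409409/839724484, det = 27984100/209931121
eigenvalues of AᵀA: λ = (tr ± √(tr²−4·det))/2 = 529/4, 211600/209931121
κ = σ_max/σ_min = (23/2)/(460/14489) = 362.2250
perturbation bound = 362.2250·1/771 = 0.4698

0.4698


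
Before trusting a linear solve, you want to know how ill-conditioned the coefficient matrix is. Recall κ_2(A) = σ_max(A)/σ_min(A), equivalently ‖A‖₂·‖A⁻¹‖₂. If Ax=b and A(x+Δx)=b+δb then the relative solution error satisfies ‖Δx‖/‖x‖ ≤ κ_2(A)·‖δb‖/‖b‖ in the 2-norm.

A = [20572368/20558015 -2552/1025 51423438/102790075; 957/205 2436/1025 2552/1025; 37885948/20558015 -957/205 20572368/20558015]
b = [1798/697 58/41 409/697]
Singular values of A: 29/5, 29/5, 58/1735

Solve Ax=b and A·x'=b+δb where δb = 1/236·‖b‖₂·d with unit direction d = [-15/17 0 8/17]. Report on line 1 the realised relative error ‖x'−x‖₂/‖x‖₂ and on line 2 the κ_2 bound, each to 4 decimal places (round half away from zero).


0.0064
0.7352

σ_max = 29/5, σ_min = 58/1735
κ_2(A) = (29/5) / (58/1735) = 173.5000
perturbation bound = 173.5000·1/236 = 0.7352
solve Ax = b  →  x = [28.4584 -0.1724 -52.6268]
‖b‖₂ = 3.0000 and ‖x‖₂ = 59.8288
δb = ε·‖b‖·d = [-0.0112 0.0000 0.0060]; solving A·Δx = δb gives ‖Δx‖ = 0.3803
realised ‖Δx‖/‖x‖ = 0.0064
tightness: 0.0064 against a bound of 0.7352 (unrounded ratio ≈ 0.0086)


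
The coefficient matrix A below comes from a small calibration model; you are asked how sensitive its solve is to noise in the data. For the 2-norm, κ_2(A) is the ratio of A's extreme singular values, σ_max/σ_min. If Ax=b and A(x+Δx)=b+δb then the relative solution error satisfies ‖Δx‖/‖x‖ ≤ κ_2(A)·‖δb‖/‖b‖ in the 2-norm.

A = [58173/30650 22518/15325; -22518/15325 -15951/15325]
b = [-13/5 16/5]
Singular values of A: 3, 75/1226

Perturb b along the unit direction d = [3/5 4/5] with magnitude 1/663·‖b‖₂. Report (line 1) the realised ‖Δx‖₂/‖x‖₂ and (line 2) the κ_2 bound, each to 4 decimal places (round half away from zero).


σ_max = 3, σ_min = 75/1226
κ_2(A) = 3 / (75/1226) = 49.0400
κ_2(A)·‖δb‖/‖b‖ = 0.0740
solve Ax = b  →  x = [-10.8747 12.2773]
‖b‖ = 4.1231, ‖x‖ = 16.4010
re-solving with b+δb shifts x by Δx of norm 0.1017
dividing the unrounded norms, ‖Δx‖/‖x‖ = 0.0062
so the bound overstates the realised error by a factor of ≈ 11.9334 (computed from the unrounded values)

0.0062
0.0740


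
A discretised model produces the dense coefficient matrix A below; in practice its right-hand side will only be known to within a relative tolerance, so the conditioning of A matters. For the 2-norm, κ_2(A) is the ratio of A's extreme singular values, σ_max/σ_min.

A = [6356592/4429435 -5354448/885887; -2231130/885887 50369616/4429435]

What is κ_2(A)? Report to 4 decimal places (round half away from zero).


158.8750

M = AᵀA = [570431795076/67888908025 -506633919264/13577781605; -506633919264/13577781605 11259000175104/67888908025]. tr(M)=1407427956/8077205, det(M)=1214383104/1009650625
char-poly roots: 4356/25 and 278784/40386025
σ_max=√(4356/25)=(66/5), σ_min=√(278784/40386025)=(528/6355) → κ = 158.8750


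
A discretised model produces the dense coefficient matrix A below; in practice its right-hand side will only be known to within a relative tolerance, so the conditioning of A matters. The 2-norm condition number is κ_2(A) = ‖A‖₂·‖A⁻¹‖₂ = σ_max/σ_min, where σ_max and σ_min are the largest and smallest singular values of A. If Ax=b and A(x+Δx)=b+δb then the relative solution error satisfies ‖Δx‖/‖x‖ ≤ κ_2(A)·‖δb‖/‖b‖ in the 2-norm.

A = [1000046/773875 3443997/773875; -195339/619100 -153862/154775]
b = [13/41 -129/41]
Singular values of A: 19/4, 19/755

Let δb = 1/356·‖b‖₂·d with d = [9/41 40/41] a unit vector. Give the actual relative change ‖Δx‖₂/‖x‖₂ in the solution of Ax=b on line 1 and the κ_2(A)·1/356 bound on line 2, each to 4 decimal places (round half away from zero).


0.0030
0.5302

σ_max = 19/4, σ_min = 19/755
κ_2(A) = (19/4) / (19/755) = 188.7500
perturbation bound = 188.7500·1/356 = 0.5302
solve Ax = b  →  x = [114.5011 -33.1768]
2-norm of b is 3.1623; of x, 119.2107
re-solving with b+δb shifts x by Δx of norm 0.3530
dividing the unrounded norms, ‖Δx‖/‖x‖ = 0.0030
realised/bound (from unrounded values) ≈ 0.0056


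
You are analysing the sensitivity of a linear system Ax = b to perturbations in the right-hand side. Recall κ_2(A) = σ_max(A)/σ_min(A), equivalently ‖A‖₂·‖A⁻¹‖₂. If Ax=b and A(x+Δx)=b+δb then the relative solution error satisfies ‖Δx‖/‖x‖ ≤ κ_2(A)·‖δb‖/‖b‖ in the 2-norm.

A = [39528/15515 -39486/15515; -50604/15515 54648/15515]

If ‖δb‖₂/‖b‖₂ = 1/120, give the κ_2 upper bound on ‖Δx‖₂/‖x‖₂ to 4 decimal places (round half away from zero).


0.4458

form AᵀA = [164929104/9628609 -173048400/9628609; -173048400/9628609 181821924/9628609] with trace 412308/11449 and determinant 5184/11449
solving λ² − 412308/11449·λ + 5184/11449 = 0 gives λ = 36, 144/11449
so κ_2 = √(36 / (144/11449)) = 53.5000
bound on ‖Δx‖/‖x‖: κ·ε = 53.5000·1/120 = 0.4458


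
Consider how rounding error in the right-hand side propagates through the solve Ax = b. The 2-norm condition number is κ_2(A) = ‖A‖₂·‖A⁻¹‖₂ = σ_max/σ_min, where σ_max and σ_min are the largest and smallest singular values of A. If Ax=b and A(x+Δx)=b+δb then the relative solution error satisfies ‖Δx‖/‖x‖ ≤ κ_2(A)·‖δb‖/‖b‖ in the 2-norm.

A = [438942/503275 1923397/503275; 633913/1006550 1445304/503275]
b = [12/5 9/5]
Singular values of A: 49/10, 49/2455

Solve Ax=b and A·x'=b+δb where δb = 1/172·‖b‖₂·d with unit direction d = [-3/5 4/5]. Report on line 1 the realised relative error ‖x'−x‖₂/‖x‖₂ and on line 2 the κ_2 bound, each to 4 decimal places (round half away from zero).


1.4273
1.4273

from the listed singular values, σ₁ = 49/10, σ_n = 49/2455
condition number: (49/10) ÷ (49/2455) = 245.5000
κ_2(A)·‖δb‖/‖b‖ = 1.4273
solve Ax = b  →  x = [0.1344 0.5973]
‖b‖ = 3.0000, ‖x‖ = 0.6122
re-solving with b+δb shifts x by Δx of norm 0.8739
dividing the unrounded norms, ‖Δx‖/‖x‖ = 1.4273
so the bound is sharp here: realised error equals the bound


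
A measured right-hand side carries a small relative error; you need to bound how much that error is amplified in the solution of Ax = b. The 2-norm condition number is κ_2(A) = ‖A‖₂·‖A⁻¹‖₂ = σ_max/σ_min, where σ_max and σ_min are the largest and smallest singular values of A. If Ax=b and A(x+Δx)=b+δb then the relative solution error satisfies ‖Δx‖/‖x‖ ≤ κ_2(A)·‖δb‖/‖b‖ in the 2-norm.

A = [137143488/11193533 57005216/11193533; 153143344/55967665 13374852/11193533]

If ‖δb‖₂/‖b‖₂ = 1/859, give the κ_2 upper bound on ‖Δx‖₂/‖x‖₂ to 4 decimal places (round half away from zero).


form AᵀA = [293671202457856/1863402454225 24472183428288/372680490845; 24472183428288/372680490845 2039548671760/74536098169] with trace 2039407806224/11026050025 and determinant 5473632256/11026050025
eigenvalues of AᵀA: λ = (tr ± √(tr²−4·det))/2 = 4624/25, 1183744/441042001
σ_max=√(4624/25)=(68/5), σ_min=√(1183744/441042001)=(1088/21001) → κ = 262.5125
worst-case relative error ≤ 262.5125 × 1/859 = 0.3056

0.3056


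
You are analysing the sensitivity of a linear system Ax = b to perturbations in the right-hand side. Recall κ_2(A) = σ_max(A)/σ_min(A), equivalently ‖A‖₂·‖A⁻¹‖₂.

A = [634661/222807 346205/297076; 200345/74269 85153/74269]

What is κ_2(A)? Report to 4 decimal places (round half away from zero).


147.7500

form AᵀA = [908487106/59028489 504687925/78704652; 504687925/78704652 280469009/104939536] with trace 100946833/5588496 and determinant 83521/5588496
char-poly roots: 289/16 and 289/349281
σ_max=√(289/16)=(17/4), σ_min=√(289/349281)=(17/591) → κ = 147.7500


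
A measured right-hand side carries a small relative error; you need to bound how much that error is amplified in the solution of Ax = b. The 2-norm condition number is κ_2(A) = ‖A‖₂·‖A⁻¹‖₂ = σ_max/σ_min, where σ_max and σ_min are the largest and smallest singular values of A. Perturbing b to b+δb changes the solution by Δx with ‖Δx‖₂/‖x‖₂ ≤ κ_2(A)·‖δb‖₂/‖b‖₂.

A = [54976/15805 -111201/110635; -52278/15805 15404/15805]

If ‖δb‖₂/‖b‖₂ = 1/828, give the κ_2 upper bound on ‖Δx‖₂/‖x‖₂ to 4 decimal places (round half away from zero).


AᵀA = [1368692/59405 -2794392/415835; -2794392/415835 5705717/2910845]; tr = 14554325/582169, det = 2500/582169
eigenvalues of AᵀA: λ = (tr ± √(tr²−4·det))/2 = 25, 100/582169
σ_max=√25=5, σ_min=√(100/582169)=(10/763) → κ = 381.5000
κ_2(A)·‖δb‖/‖b‖ = 0.4607

0.4607


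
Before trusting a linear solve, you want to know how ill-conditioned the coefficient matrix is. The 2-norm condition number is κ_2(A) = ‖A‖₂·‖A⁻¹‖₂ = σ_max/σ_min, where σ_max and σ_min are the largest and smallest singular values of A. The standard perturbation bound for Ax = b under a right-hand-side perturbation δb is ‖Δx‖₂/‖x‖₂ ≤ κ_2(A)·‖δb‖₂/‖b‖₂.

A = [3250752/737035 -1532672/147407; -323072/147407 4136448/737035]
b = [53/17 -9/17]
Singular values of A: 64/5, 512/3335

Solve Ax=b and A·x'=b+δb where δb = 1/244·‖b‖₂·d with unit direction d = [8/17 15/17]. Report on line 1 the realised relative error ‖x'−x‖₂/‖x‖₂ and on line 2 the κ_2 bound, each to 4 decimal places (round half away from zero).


largest singular value 64/5, smallest 512/3335
κ_2(A) = (64/5) / (512/3335) = 83.3750
perturbation bound = 83.3750·1/244 = 0.3417
solve Ax = b  →  x = [6.1028 2.2889]
‖b‖ = 3.1623, ‖x‖ = 6.5179
re-solving with b+δb shifts x by Δx of norm 0.0844
realised ‖Δx‖/‖x‖ = 0.0130
realised/bound (from unrounded values) ≈ 0.0379

0.0130
0.3417


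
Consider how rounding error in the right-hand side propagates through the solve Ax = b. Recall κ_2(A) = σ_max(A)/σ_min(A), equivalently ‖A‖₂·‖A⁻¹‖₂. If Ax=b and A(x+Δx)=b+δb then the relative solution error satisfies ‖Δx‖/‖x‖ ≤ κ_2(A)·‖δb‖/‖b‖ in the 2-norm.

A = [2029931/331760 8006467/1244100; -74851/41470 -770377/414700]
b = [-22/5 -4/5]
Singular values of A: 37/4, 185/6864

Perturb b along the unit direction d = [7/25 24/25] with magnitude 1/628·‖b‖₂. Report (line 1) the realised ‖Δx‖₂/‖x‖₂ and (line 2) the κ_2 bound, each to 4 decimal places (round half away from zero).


σ_max = 37/4, σ_min = 185/6864
κ = σ_max/σ_min = (37/4)/(185/6864) = 343.2000
worst-case relative error ≤ 343.2000 × 1/628 = 0.5465
solve Ax = b  →  x = [53.4367 -51.4893]
‖b‖ = 4.4721, ‖x‖ = 74.2067
Δx = A⁻¹·δb where δb = 1/628·4.4721·d; ‖Δx‖ = 0.2642
dividing the unrounded norms, ‖Δx‖/‖x‖ = 0.0036
realised/bound (from unrounded values) ≈ 0.0065

0.0036
0.5465


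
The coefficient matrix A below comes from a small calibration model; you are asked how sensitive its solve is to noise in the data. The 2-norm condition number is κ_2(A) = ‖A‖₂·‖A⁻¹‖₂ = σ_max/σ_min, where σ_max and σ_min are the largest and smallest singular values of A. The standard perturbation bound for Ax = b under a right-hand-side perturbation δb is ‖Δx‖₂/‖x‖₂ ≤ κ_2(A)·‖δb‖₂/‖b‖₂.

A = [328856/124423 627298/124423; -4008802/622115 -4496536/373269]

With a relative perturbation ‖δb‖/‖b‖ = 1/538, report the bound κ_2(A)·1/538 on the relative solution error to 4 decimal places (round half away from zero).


0.6279

form AᵀA = [111089646116/2290101025 124970906368/1374060615; 124970906368/1374060615 140593852228/824436369] with trace 15621637096/71318025 and determinant 29986576/71318025
eigenvalues of AᵀA: λ = (tr ± √(tr²−4·det))/2 = 5476/25, 5476/2852721
κ = σ_max/σ_min = (74/5)/(74/1689) = 337.8000
perturbation bound = 337.8000·1/538 = 0.6279


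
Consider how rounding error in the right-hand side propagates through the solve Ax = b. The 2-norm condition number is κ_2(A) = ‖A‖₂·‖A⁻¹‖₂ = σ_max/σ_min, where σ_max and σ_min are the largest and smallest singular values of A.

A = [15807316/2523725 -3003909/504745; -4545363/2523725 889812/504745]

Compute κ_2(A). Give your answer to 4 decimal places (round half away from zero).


250.6320

form AᵀA = [14925879389/351403469 -14214691680/351403469; -14214691680/351403469 13538254725/351403469] with trace 981521866/12117361 and determinant 1265625/12117361
λ_max, λ_min = (981521866/12117361 ± √963323829296059456/146830437604321)/2 = 81, 15625/12117361
σ_max=√81=9, σ_min=√(15625/12117361)=(125/3481) → κ = 250.6320
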